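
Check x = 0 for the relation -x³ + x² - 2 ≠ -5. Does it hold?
x = 0: LHS = -0³ + 0² - 2 = -2; -2 ≠ -5 — holds

The relation is satisfied at x = 0.

Answer: Yes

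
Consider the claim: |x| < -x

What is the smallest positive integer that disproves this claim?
Testing positive integers:
x = 1: LHS = |1| = 1; 1 < -1 — FAILS  ← smallest positive counterexample

Answer: x = 1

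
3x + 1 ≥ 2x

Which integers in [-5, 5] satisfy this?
Holds for: {-1, 0, 1, 2, 3, 4, 5}
Fails for: {-5, -4, -3, -2}

Answer: {-1, 0, 1, 2, 3, 4, 5}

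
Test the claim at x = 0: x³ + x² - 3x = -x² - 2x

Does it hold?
x = 0: LHS = 0³ + 0² - 3·0 = 0, RHS = -0² - 2·0 = 0; 0 = 0 — holds

The relation is satisfied at x = 0.

Answer: Yes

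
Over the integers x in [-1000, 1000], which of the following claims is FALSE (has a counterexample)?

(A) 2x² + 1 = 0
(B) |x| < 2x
(A) x = 0: LHS = 2·0² + 1 = 1; 1 = 0 — FAILS
(B) x = 0: LHS = |0| = 0, RHS = 2·0 = 0; 0 < 0 — FAILS

Answer: Both A and B are false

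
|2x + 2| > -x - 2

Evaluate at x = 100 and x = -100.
x = 100: LHS = |2·100 + 2| = |202| = 202, RHS = -100 - 2 = -102; 202 > -102 — holds
x = -100: LHS = |2·(-100) + 2| = |-198| = 198, RHS = -(-100) - 2 = 98; 198 > 98 — holds

Answer: Yes, holds for both x = 100 and x = -100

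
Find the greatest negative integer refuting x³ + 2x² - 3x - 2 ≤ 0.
Testing negative integers from -1 downward:
x = -1: LHS = (-1)³ + 2·(-1)² - 3·(-1) - 2 = 2; 2 ≤ 0 — FAILS  ← closest negative counterexample to 0

Answer: x = -1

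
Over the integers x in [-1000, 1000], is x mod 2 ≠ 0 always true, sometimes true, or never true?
Holds at x = 1: LHS = 1 mod 2 = 1; 1 ≠ 0 — holds
Fails at x = 0: LHS = 0 mod 2 = 0; 0 ≠ 0 — FAILS
It is satisfied by some integers in the range but not all.

Answer: Sometimes true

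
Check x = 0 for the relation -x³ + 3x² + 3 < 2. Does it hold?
x = 0: LHS = -0³ + 3·0² + 3 = 3; 3 < 2 — FAILS

The relation fails at x = 0, so x = 0 is a counterexample.

Answer: No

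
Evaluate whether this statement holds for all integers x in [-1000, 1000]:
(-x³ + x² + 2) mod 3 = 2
The claim fails at x = -1:
x = -1: LHS = (-(-1)³ + (-1)² + 2) mod 3 = 4 mod 3 = 1; 1 = 2 — FAILS

Because a single integer refutes it, the statement is false.

Answer: False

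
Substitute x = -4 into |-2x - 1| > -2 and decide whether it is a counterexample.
Substitute x = -4 into the relation:
x = -4: LHS = |-2·(-4) - 1| = |7| = 7; 7 > -2 — holds

The relation holds at x = -4, so it is not a counterexample.

Answer: No, x = -4 is not a counterexample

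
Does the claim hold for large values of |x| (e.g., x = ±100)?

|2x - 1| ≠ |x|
x = 100: LHS = |2·100 - 1| = |199| = 199, RHS = |100| = 100; 199 ≠ 100 — holds
x = -100: LHS = |2·(-100) - 1| = |-201| = 201, RHS = |-100| = 100; 201 ≠ 100 — holds

Answer: Yes, holds for both x = 100 and x = -100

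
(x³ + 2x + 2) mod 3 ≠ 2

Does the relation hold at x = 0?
x = 0: LHS = (0³ + 2·0 + 2) mod 3 = 2 mod 3 = 2; 2 ≠ 2 — FAILS

The relation fails at x = 0, so x = 0 is a counterexample.

Answer: No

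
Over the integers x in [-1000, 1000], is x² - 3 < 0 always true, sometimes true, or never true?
Holds at x = 0: LHS = 0² - 3 = -3; -3 < 0 — holds
Fails at x = 2: LHS = 2² - 3 = 1; 1 < 0 — FAILS
It is satisfied by some integers in the range but not all.

Answer: Sometimes true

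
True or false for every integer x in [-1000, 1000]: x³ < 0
The claim fails at x = 0:
x = 0: LHS = 0³ = 0; 0 < 0 — FAILS

Because a single integer refutes it, the statement is false.

Answer: False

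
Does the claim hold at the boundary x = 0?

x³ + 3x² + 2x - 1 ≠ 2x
x = 0: LHS = 0³ + 3·0² + 2·0 - 1 = -1, RHS = 2·0 = 0; -1 ≠ 0 — holds

The relation is satisfied at x = 0.

Answer: Yes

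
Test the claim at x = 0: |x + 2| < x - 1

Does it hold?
x = 0: LHS = |0 + 2| = |2| = 2, RHS = 0 - 1 = -1; 2 < -1 — FAILS

The relation fails at x = 0, so x = 0 is a counterexample.

Answer: No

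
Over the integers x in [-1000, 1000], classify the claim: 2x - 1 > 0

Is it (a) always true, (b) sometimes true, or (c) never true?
Holds at x = 1: LHS = 2·1 - 1 = 1; 1 > 0 — holds
Fails at x = 0: LHS = 2·0 - 1 = -1; -1 > 0 — FAILS
It is satisfied by some integers in the range but not all.

Answer: Sometimes true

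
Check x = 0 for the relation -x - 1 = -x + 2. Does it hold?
x = 0: LHS = -0 - 1 = -1, RHS = -0 + 2 = 2; -1 = 2 — FAILS

The relation fails at x = 0, so x = 0 is a counterexample.

Answer: No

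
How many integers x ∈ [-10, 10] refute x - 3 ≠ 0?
Counterexamples in [-10, 10]: {3}.

Counting them gives 1 values.

Answer: 1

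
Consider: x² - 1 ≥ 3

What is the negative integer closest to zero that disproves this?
Testing negative integers from -1 downward:
x = -1: LHS = (-1)² - 1 = 0; 0 ≥ 3 — FAILS  ← closest negative counterexample to 0

Answer: x = -1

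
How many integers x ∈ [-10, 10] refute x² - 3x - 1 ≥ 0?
Counterexamples in [-10, 10]: {0, 1, 2, 3}.

Counting them gives 4 values.

Answer: 4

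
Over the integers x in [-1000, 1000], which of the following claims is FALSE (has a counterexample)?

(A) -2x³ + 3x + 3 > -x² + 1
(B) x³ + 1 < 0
(A) x = 2: LHS = -2·2³ + 3·2 + 3 = -7, RHS = -2² + 1 = -3; -7 > -3 — FAILS
(B) x = 0: LHS = 0³ + 1 = 1; 1 < 0 — FAILS

Answer: Both A and B are false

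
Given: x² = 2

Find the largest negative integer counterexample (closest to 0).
Testing negative integers from -1 downward:
x = -1: LHS = (-1)² = 1; 1 = 2 — FAILS  ← closest negative counterexample to 0

Answer: x = -1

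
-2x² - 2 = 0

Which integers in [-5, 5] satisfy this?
Over all integers in [-5, 5], LHS − RHS is always negative; it is closest to 0 at x = 0, where it equals -2:
x = 0: LHS = -2·0² - 2 = -2; -2 = 0 — FAILS
At the ends of the range:
x = -5: LHS = -2·(-5)² - 2 = -52; -52 = 0 — FAILS
x = 5: LHS = -2·5² - 2 = -52; -52 = 0 — FAILS
Hence LHS − RHS is never 0, i.e. the two sides are never equal, so the claimed relation (=) fails for every integer in [-5, 5].

Answer: None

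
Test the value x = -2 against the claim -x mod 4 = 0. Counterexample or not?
Substitute x = -2 into the relation:
x = -2: LHS = (-(-2)) mod 4 = 2 mod 4 = 2; 2 = 0 — FAILS

Since the claim fails at x = -2, this value is a counterexample.

Answer: Yes, x = -2 is a counterexample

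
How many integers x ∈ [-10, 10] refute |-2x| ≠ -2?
An absolute value is never negative, so the left side is ≥ 0 for every x, while the right side is -2. Tightest case in [-10, 10] is x = 0:
x = 0: LHS = |-2·0| = |0| = 0; 0 ≠ -2 — holds
Hence LHS − RHS is never 0, i.e. the two sides are never equal, so the relation holds for every integer in [-10, 10].

No counterexample appears in that range.

Answer: 0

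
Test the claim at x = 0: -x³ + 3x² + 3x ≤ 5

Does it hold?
x = 0: LHS = -0³ + 3·0² + 3·0 = 0; 0 ≤ 5 — holds

The relation is satisfied at x = 0.

Answer: Yes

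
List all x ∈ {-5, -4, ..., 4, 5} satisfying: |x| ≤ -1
An absolute value is never negative, so the left side is ≥ 0 for every x, while the right side is -1. Tightest case in [-5, 5] is x = 0:
x = 0: LHS = |0| = 0; 0 ≤ -1 — FAILS
Hence LHS − RHS is never zero or negative, i.e. LHS > RHS throughout, so the claimed relation (≤) fails for every integer in [-5, 5].

Answer: None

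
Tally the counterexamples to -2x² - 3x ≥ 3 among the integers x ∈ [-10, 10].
Counterexamples in [-10, 10]: {-10, -9, -8, -7, -6, -5, -4, -3, -2, -1, 0, 1, 2, 3, 4, 5, 6, 7, 8, 9, 10}.

Counting them gives 21 values.

Answer: 21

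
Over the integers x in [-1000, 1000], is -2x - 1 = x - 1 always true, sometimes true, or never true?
Holds at x = 0: LHS = -2·0 - 1 = -1, RHS = 0 - 1 = -1; -1 = -1 — holds
Fails at x = 1: LHS = -2·1 - 1 = -3, RHS = 1 - 1 = 0; -3 = 0 — FAILS
It is satisfied by some integers in the range but not all.

Answer: Sometimes true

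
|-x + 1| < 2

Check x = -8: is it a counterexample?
Substitute x = -8 into the relation:
x = -8: LHS = |-(-8) + 1| = |9| = 9; 9 < 2 — FAILS

Since the claim fails at x = -8, this value is a counterexample.

Answer: Yes, x = -8 is a counterexample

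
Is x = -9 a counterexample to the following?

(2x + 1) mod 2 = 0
Substitute x = -9 into the relation:
x = -9: LHS = (2·(-9) + 1) mod 2 = (-17) mod 2 = 1; 1 = 0 — FAILS

Since the claim fails at x = -9, this value is a counterexample.

Answer: Yes, x = -9 is a counterexample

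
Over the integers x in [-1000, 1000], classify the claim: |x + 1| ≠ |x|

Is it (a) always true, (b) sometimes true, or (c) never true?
Track d = LHS − RHS over the integers in [-1000, 1000]. Equality would need d = 0, but d changes sign only between consecutive integers, jumping over 0:
x = -1: LHS = |(-1) + 1| = |0| = 0, RHS = |-1| = 1; 0 ≠ 1 — holds  (d = -1)
x = 0: LHS = |0 + 1| = |1| = 1, RHS = |0| = 0; 1 ≠ 0 — holds  (d = 1)
Away from these crossings d keeps a constant sign, and checking every integer in [-1000, 1000] confirms d ≠ 0 throughout. Hence the two sides are never equal, so the relation holds for every integer in [-1000, 1000].

No counterexample exists.

Answer: Always true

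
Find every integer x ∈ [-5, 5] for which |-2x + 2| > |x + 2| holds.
Holds for: {-5, -4, -3, -2, -1, 5}
Fails for: {0, 1, 2, 3, 4}

Answer: {-5, -4, -3, -2, -1, 5}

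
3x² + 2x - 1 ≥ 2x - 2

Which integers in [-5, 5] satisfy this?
Over all integers in [-5, 5], LHS − RHS is smallest at x = 0, where it equals 1:
x = 0: LHS = 3·0² + 2·0 - 1 = -1, RHS = 2·0 - 2 = -2; -1 ≥ -2 — holds
At the ends of the range:
x = -5: LHS = 3·(-5)² + 2·(-5) - 1 = 64, RHS = 2·(-5) - 2 = -12; 64 ≥ -12 — holds
x = 5: LHS = 3·5² + 2·5 - 1 = 84, RHS = 2·5 - 2 = 8; 84 ≥ 8 — holds
Hence LHS − RHS is never negative, i.e. LHS ≥ RHS throughout, so the relation holds for every integer in [-5, 5].

Answer: All integers in [-5, 5]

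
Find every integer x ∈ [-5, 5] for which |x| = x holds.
Holds for: {0, 1, 2, 3, 4, 5}
Fails for: {-5, -4, -3, -2, -1}

Answer: {0, 1, 2, 3, 4, 5}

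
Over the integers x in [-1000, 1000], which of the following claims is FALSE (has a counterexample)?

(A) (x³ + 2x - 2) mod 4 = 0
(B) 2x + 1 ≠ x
(A) x = 0: LHS = (0³ + 2·0 - 2) mod 4 = (-2) mod 4 = 2; 2 = 0 — FAILS
(B) x = -1: LHS = 2·(-1) + 1 = -1; -1 ≠ -1 — FAILS

Answer: Both A and B are false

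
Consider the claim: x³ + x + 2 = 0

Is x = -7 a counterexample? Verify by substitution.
Substitute x = -7 into the relation:
x = -7: LHS = (-7)³ + (-7) + 2 = -348; -348 = 0 — FAILS

Since the claim fails at x = -7, this value is a counterexample.

Answer: Yes, x = -7 is a counterexample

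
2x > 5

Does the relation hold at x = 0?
x = 0: LHS = 2·0 = 0; 0 > 5 — FAILS

The relation fails at x = 0, so x = 0 is a counterexample.

Answer: No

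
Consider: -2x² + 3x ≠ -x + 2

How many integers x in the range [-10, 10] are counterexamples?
Counterexamples in [-10, 10]: {1}.

Counting them gives 1 values.

Answer: 1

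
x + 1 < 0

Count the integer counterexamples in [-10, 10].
Counterexamples in [-10, 10]: {-1, 0, 1, 2, 3, 4, 5, 6, 7, 8, 9, 10}.

Counting them gives 12 values.

Answer: 12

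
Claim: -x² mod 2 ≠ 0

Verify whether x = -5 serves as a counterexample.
Substitute x = -5 into the relation:
x = -5: LHS = (-(-5)²) mod 2 = (-25) mod 2 = 1; 1 ≠ 0 — holds

The claim holds here, so x = -5 is not a counterexample. (A counterexample exists elsewhere, e.g. x = 0.)

Answer: No, x = -5 is not a counterexample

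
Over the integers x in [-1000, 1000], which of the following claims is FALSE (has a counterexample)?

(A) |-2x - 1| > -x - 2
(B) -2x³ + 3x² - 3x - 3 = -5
(A) Over all integers in [-1000, 1000], LHS − RHS is smallest at x = -1, where it equals 2:
x = -1: LHS = |-2·(-1) - 1| = |1| = 1, RHS = -(-1) - 2 = -1; 1 > -1 — holds
At the ends of the range:
x = -1000: LHS = |-2·(-1000) - 1| = |1999| = 1999, RHS = -(-1000) - 2 = 998; 1999 > 998 — holds
x = 1000: LHS = |-2·1000 - 1| = |-2001| = 2001, RHS = -1000 - 2 = -1002; 2001 > -1002 — holds
Hence LHS − RHS is never zero or negative, i.e. LHS > RHS throughout, so the relation holds for every integer in [-1000, 1000].

(B) x = 0: LHS = -2·0³ + 3·0² - 3·0 - 3 = -3; -3 = -5 — FAILS

Only (B) has a counterexample.

Answer: B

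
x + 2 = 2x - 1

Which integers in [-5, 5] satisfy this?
Holds for: {3}
Fails for: {-5, -4, -3, -2, -1, 0, 1, 2, 4, 5}

Answer: {3}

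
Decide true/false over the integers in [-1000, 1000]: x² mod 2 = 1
The claim fails at x = 0:
x = 0: LHS = (0²) mod 2 = 0 mod 2 = 0; 0 = 1 — FAILS

Because a single integer refutes it, the statement is false.

Answer: False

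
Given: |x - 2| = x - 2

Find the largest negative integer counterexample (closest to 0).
Testing negative integers from -1 downward:
x = -1: LHS = |(-1) - 2| = |-3| = 3, RHS = (-1) - 2 = -3; 3 = -3 — FAILS  ← closest negative counterexample to 0

Answer: x = -1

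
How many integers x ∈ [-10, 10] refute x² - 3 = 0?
Counterexamples in [-10, 10]: {-10, -9, -8, -7, -6, -5, -4, -3, -2, -1, 0, 1, 2, 3, 4, 5, 6, 7, 8, 9, 10}.

Counting them gives 21 values.

Answer: 21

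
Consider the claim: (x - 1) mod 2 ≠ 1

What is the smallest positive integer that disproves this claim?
Testing positive integers:
x = 1: LHS = (1 - 1) mod 2 = 0 mod 2 = 0; 0 ≠ 1 — holds
x = 2: LHS = (2 - 1) mod 2 = 1 mod 2 = 1; 1 ≠ 1 — FAILS  ← smallest positive counterexample

Answer: x = 2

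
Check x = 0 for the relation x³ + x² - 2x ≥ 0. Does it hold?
x = 0: LHS = 0³ + 0² - 2·0 = 0; 0 ≥ 0 — holds

The relation is satisfied at x = 0.

Answer: Yes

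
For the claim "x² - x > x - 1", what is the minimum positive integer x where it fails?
Testing positive integers:
x = 1: LHS = 1² - 1 = 0, RHS = 1 - 1 = 0; 0 > 0 — FAILS  ← smallest positive counterexample

Answer: x = 1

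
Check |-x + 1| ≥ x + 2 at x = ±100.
x = 100: LHS = |-100 + 1| = |-99| = 99, RHS = 100 + 2 = 102; 99 ≥ 102 — FAILS
x = -100: LHS = |-(-100) + 1| = |101| = 101, RHS = (-100) + 2 = -98; 101 ≥ -98 — holds

Answer: Partially: fails for x = 100, holds for x = -100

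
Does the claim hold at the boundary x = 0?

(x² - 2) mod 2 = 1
x = 0: LHS = (0² - 2) mod 2 = (-2) mod 2 = 0; 0 = 1 — FAILS

The relation fails at x = 0, so x = 0 is a counterexample.

Answer: No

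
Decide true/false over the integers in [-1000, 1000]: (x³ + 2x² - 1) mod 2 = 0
The claim fails at x = 0:
x = 0: LHS = (0³ + 2·0² - 1) mod 2 = (-1) mod 2 = 1; 1 = 0 — FAILS

Because a single integer refutes it, the statement is false.

Answer: False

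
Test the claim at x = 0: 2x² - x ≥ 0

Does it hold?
x = 0: LHS = 2·0² - 0 = 0; 0 ≥ 0 — holds

The relation is satisfied at x = 0.

Answer: Yes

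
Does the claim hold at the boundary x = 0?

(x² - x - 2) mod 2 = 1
x = 0: LHS = (0² - 0 - 2) mod 2 = (-2) mod 2 = 0; 0 = 1 — FAILS

The relation fails at x = 0, so x = 0 is a counterexample.

Answer: No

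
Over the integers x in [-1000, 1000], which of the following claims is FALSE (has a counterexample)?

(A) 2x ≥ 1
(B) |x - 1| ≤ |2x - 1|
(A) x = 0: LHS = 2·0 = 0; 0 ≥ 1 — FAILS

(B) Over all integers in [-1000, 1000], LHS − RHS is largest at x = 0, where it equals 0:
x = 0: LHS = |0 - 1| = |-1| = 1, RHS = |2·0 - 1| = |-1| = 1; 1 ≤ 1 — holds
At the ends of the range:
x = -1000: LHS = |(-1000) - 1| = |-1001| = 1001, RHS = |2·(-1000) - 1| = |-2001| = 2001; 1001 ≤ 2001 — holds
x = 1000: LHS = |1000 - 1| = |999| = 999, RHS = |2·1000 - 1| = |1999| = 1999; 999 ≤ 1999 — holds
Hence LHS − RHS is never positive, i.e. LHS ≤ RHS throughout, so the relation holds for every integer in [-1000, 1000].

Only (A) has a counterexample.

Answer: A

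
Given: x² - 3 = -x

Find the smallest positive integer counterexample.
Testing positive integers:
x = 1: LHS = 1² - 3 = -2; -2 = -1 — FAILS  ← smallest positive counterexample

Answer: x = 1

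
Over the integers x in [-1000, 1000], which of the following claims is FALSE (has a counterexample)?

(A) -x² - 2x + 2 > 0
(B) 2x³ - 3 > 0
(A) x = 1: LHS = -1² - 2·1 + 2 = -1; -1 > 0 — FAILS
(B) x = 0: LHS = 2·0³ - 3 = -3; -3 > 0 — FAILS

Answer: Both A and B are false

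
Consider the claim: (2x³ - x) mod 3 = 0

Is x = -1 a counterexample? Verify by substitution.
Substitute x = -1 into the relation:
x = -1: LHS = (2·(-1)³ - (-1)) mod 3 = (-1) mod 3 = 2; 2 = 0 — FAILS

Since the claim fails at x = -1, this value is a counterexample.

Answer: Yes, x = -1 is a counterexample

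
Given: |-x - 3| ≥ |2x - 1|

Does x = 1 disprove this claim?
Substitute x = 1 into the relation:
x = 1: LHS = |-1 - 3| = |-4| = 4, RHS = |2·1 - 1| = |1| = 1; 4 ≥ 1 — holds

The claim holds here, so x = 1 is not a counterexample. (A counterexample exists elsewhere, e.g. x = -1.)

Answer: No, x = 1 is not a counterexample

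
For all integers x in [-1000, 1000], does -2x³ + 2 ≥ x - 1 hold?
The claim fails at x = 2:
x = 2: LHS = -2·2³ + 2 = -14, RHS = 2 - 1 = 1; -14 ≥ 1 — FAILS

Because a single integer refutes it, the statement is false.

Answer: False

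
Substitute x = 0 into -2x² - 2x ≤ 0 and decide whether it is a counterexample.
Substitute x = 0 into the relation:
x = 0: LHS = -2·0² - 2·0 = 0; 0 ≤ 0 — holds

The relation holds at x = 0, so it is not a counterexample.

Answer: No, x = 0 is not a counterexample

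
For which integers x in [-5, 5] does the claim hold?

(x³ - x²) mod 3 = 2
For a polynomial with integer coefficients, its value mod 3 depends only on x mod 3, so it suffices to check one representative of each residue class, x = 0, 1, 2:
x = 0: LHS = (0³ - 0²) mod 3 = 0 mod 3 = 0; 0 = 2 — FAILS
x = 1: LHS = (1³ - 1²) mod 3 = 0 mod 3 = 0; 0 = 2 — FAILS
x = 2: LHS = (2³ - 2²) mod 3 = 4 mod 3 = 1; 1 = 2 — FAILS
The relation fails in every residue class, so the claimed relation (=) fails for every integer in [-5, 5].

Answer: None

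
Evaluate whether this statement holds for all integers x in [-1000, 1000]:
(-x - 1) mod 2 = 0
The claim fails at x = 0:
x = 0: LHS = (-0 - 1) mod 2 = (-1) mod 2 = 1; 1 = 0 — FAILS

Because a single integer refutes it, the statement is false.

Answer: False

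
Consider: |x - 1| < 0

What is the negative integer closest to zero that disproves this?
Testing negative integers from -1 downward:
x = -1: LHS = |(-1) - 1| = |-2| = 2; 2 < 0 — FAILS  ← closest negative counterexample to 0

Answer: x = -1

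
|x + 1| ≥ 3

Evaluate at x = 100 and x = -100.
x = 100: LHS = |100 + 1| = |101| = 101; 101 ≥ 3 — holds
x = -100: LHS = |(-100) + 1| = |-99| = 99; 99 ≥ 3 — holds

Answer: Yes, holds for both x = 100 and x = -100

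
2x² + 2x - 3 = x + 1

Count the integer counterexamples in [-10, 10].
Counterexamples in [-10, 10]: {-10, -9, -8, -7, -6, -5, -4, -3, -2, -1, 0, 1, 2, 3, 4, 5, 6, 7, 8, 9, 10}.

Counting them gives 21 values.

Answer: 21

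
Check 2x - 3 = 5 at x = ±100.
x = 100: LHS = 2·100 - 3 = 197; 197 = 5 — FAILS
x = -100: LHS = 2·(-100) - 3 = -203; -203 = 5 — FAILS

Answer: No, fails for both x = 100 and x = -100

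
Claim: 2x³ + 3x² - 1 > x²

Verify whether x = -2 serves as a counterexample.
Substitute x = -2 into the relation:
x = -2: LHS = 2·(-2)³ + 3·(-2)² - 1 = -5, RHS = (-2)² = 4; -5 > 4 — FAILS

Since the claim fails at x = -2, this value is a counterexample.

Answer: Yes, x = -2 is a counterexample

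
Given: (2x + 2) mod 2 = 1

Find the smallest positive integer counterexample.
Testing positive integers:
x = 1: LHS = (2·1 + 2) mod 2 = 4 mod 2 = 0; 0 = 1 — FAILS  ← smallest positive counterexample

Answer: x = 1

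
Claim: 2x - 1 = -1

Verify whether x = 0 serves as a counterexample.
Substitute x = 0 into the relation:
x = 0: LHS = 2·0 - 1 = -1; -1 = -1 — holds

The claim holds here, so x = 0 is not a counterexample. (A counterexample exists elsewhere, e.g. x = 1.)

Answer: No, x = 0 is not a counterexample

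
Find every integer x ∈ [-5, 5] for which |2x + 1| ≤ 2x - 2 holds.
Over all integers in [-5, 5], LHS − RHS is smallest at x = 0, where it equals 3:
x = 0: LHS = |2·0 + 1| = |1| = 1, RHS = 2·0 - 2 = -2; 1 ≤ -2 — FAILS
At the ends of the range:
x = -5: LHS = |2·(-5) + 1| = |-9| = 9, RHS = 2·(-5) - 2 = -12; 9 ≤ -12 — FAILS
x = 5: LHS = |2·5 + 1| = |11| = 11, RHS = 2·5 - 2 = 8; 11 ≤ 8 — FAILS
Hence LHS − RHS is never zero or negative, i.e. LHS > RHS throughout, so the claimed relation (≤) fails for every integer in [-5, 5].

Answer: None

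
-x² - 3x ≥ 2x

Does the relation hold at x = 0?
x = 0: LHS = -0² - 3·0 = 0, RHS = 2·0 = 0; 0 ≥ 0 — holds

The relation is satisfied at x = 0.

Answer: Yes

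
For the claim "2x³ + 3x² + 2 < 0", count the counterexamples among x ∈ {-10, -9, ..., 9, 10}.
Counterexamples in [-10, 10]: {-1, 0, 1, 2, 3, 4, 5, 6, 7, 8, 9, 10}.

Counting them gives 12 values.

Answer: 12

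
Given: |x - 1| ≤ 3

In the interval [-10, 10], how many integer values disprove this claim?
Counterexamples in [-10, 10]: {-10, -9, -8, -7, -6, -5, -4, -3, 5, 6, 7, 8, 9, 10}.

Counting them gives 14 values.

Answer: 14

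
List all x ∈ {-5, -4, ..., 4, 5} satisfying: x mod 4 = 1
Holds for: {-3, 1, 5}
Fails for: {-5, -4, -2, -1, 0, 2, 3, 4}

Answer: {-3, 1, 5}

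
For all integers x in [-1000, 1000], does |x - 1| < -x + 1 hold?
The claim fails at x = 0:
x = 0: LHS = |0 - 1| = |-1| = 1, RHS = -0 + 1 = 1; 1 < 1 — FAILS

Because a single integer refutes it, the statement is false.

Answer: False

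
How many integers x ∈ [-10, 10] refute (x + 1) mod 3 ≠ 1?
Counterexamples in [-10, 10]: {-9, -6, -3, 0, 3, 6, 9}.

Counting them gives 7 values.

Answer: 7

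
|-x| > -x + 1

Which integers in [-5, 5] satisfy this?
Holds for: {1, 2, 3, 4, 5}
Fails for: {-5, -4, -3, -2, -1, 0}

Answer: {1, 2, 3, 4, 5}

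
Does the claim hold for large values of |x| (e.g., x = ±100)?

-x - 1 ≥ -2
x = 100: LHS = -100 - 1 = -101; -101 ≥ -2 — FAILS
x = -100: LHS = -(-100) - 1 = 99; 99 ≥ -2 — holds

Answer: Partially: fails for x = 100, holds for x = -100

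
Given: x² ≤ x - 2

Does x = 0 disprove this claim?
Substitute x = 0 into the relation:
x = 0: LHS = 0² = 0, RHS = 0 - 2 = -2; 0 ≤ -2 — FAILS

Since the claim fails at x = 0, this value is a counterexample.

Answer: Yes, x = 0 is a counterexample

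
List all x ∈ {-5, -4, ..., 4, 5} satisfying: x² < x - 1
Over all integers in [-5, 5], LHS − RHS is smallest at x = 0, where it equals 1:
x = 0: LHS = 0² = 0, RHS = 0 - 1 = -1; 0 < -1 — FAILS
At the ends of the range:
x = -5: LHS = (-5)² = 25, RHS = (-5) - 1 = -6; 25 < -6 — FAILS
x = 5: LHS = 5² = 25, RHS = 5 - 1 = 4; 25 < 4 — FAILS
Hence LHS − RHS is never negative, i.e. LHS ≥ RHS throughout, so the claimed relation (<) fails for every integer in [-5, 5].

Answer: None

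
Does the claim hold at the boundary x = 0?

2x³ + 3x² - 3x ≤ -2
x = 0: LHS = 2·0³ + 3·0² - 3·0 = 0; 0 ≤ -2 — FAILS

The relation fails at x = 0, so x = 0 is a counterexample.

Answer: No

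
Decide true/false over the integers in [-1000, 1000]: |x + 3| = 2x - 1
The claim fails at x = 0:
x = 0: LHS = |0 + 3| = |3| = 3, RHS = 2·0 - 1 = -1; 3 = -1 — FAILS

Because a single integer refutes it, the statement is false.

Answer: False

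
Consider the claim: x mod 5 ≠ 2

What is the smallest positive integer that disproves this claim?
Testing positive integers:
x = 1: LHS = 1 mod 5 = 1; 1 ≠ 2 — holds
x = 2: LHS = 2 mod 5 = 2; 2 ≠ 2 — FAILS  ← smallest positive counterexample

Answer: x = 2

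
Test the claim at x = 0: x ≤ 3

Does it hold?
x = 0: 0 ≤ 3 — holds

The relation is satisfied at x = 0.

Answer: Yes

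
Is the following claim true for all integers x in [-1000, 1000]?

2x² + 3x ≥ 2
The claim fails at x = 0:
x = 0: LHS = 2·0² + 3·0 = 0; 0 ≥ 2 — FAILS

Because a single integer refutes it, the statement is false.

Answer: False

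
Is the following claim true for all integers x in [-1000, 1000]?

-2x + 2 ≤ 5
The claim fails at x = -2:
x = -2: LHS = -2·(-2) + 2 = 6; 6 ≤ 5 — FAILS

Because a single integer refutes it, the statement is false.

Answer: False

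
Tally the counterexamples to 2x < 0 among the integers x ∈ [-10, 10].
Counterexamples in [-10, 10]: {0, 1, 2, 3, 4, 5, 6, 7, 8, 9, 10}.

Counting them gives 11 values.

Answer: 11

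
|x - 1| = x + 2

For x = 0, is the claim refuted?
Substitute x = 0 into the relation:
x = 0: LHS = |0 - 1| = |-1| = 1, RHS = 0 + 2 = 2; 1 = 2 — FAILS

Since the claim fails at x = 0, this value is a counterexample.

Answer: Yes, x = 0 is a counterexample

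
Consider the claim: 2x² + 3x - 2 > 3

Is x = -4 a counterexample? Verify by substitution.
Substitute x = -4 into the relation:
x = -4: LHS = 2·(-4)² + 3·(-4) - 2 = 18; 18 > 3 — holds

The claim holds here, so x = -4 is not a counterexample. (A counterexample exists elsewhere, e.g. x = 0.)

Answer: No, x = -4 is not a counterexample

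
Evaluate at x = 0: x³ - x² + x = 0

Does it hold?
x = 0: LHS = 0³ - 0² + 0 = 0; 0 = 0 — holds

The relation is satisfied at x = 0.

Answer: Yes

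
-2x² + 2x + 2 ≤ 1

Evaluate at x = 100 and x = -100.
x = 100: LHS = -2·100² + 2·100 + 2 = -19798; -19798 ≤ 1 — holds
x = -100: LHS = -2·(-100)² + 2·(-100) + 2 = -20198; -20198 ≤ 1 — holds

Answer: Yes, holds for both x = 100 and x = -100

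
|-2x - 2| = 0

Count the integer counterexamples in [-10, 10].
Counterexamples in [-10, 10]: {-10, -9, -8, -7, -6, -5, -4, -3, -2, 0, 1, 2, 3, 4, 5, 6, 7, 8, 9, 10}.

Counting them gives 20 values.

Answer: 20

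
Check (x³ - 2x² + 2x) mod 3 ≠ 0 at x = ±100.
x = 100: LHS = (100³ - 2·100² + 2·100) mod 3 = 980200 mod 3 = 1; 1 ≠ 0 — holds
x = -100: LHS = ((-100)³ - 2·(-100)² + 2·(-100)) mod 3 = (-1020200) mod 3 = 1; 1 ≠ 0 — holds

Answer: Yes, holds for both x = 100 and x = -100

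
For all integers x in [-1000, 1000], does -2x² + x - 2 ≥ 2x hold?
The claim fails at x = 0:
x = 0: LHS = -2·0² + 0 - 2 = -2, RHS = 2·0 = 0; -2 ≥ 0 — FAILS

Because a single integer refutes it, the statement is false.

Answer: False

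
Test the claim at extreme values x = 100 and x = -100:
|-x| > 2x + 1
x = 100: LHS = |-100| = 100, RHS = 2·100 + 1 = 201; 100 > 201 — FAILS
x = -100: LHS = |-(-100)| = |100| = 100, RHS = 2·(-100) + 1 = -199; 100 > -199 — holds

Answer: Partially: fails for x = 100, holds for x = -100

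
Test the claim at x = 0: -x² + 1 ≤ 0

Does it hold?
x = 0: LHS = -0² + 1 = 1; 1 ≤ 0 — FAILS

The relation fails at x = 0, so x = 0 is a counterexample.

Answer: No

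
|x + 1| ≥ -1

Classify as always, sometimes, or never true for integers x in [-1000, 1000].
An absolute value is never negative, so the left side is ≥ 0 for every x, while the right side is -1. Tightest case in [-1000, 1000] is x = -1:
x = -1: LHS = |(-1) + 1| = |0| = 0; 0 ≥ -1 — holds
Hence LHS − RHS is never negative, i.e. LHS ≥ RHS throughout, so the relation holds for every integer in [-1000, 1000].

No counterexample exists.

Answer: Always true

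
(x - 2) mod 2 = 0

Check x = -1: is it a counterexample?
Substitute x = -1 into the relation:
x = -1: LHS = ((-1) - 2) mod 2 = (-3) mod 2 = 1; 1 = 0 — FAILS

Since the claim fails at x = -1, this value is a counterexample.

Answer: Yes, x = -1 is a counterexample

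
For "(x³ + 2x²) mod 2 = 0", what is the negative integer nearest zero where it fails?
Testing negative integers from -1 downward:
x = -1: LHS = ((-1)³ + 2·(-1)²) mod 2 = 1 mod 2 = 1; 1 = 0 — FAILS  ← closest negative counterexample to 0

Answer: x = -1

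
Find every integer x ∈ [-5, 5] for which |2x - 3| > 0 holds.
Over all integers in [-5, 5], LHS − RHS is smallest at x = 1, where it equals 1:
x = 1: LHS = |2·1 - 3| = |-1| = 1; 1 > 0 — holds
At the ends of the range:
x = -5: LHS = |2·(-5) - 3| = |-13| = 13; 13 > 0 — holds
x = 5: LHS = |2·5 - 3| = |7| = 7; 7 > 0 — holds
Hence LHS − RHS is never zero or negative, i.e. LHS > RHS throughout, so the relation holds for every integer in [-5, 5].

Answer: All integers in [-5, 5]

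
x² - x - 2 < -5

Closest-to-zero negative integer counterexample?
Testing negative integers from -1 downward:
x = -1: LHS = (-1)² - (-1) - 2 = 0; 0 < -5 — FAILS  ← closest negative counterexample to 0

Answer: x = -1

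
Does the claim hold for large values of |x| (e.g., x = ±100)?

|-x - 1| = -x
x = 100: LHS = |-100 - 1| = |-101| = 101; 101 = -100 — FAILS
x = -100: LHS = |-(-100) - 1| = |99| = 99, RHS = -(-100) = 100; 99 = 100 — FAILS

Answer: No, fails for both x = 100 and x = -100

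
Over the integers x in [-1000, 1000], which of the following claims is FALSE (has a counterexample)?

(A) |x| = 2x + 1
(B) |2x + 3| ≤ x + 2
(A) x = 0: LHS = |0| = 0, RHS = 2·0 + 1 = 1; 0 = 1 — FAILS
(B) x = 0: LHS = |2·0 + 3| = |3| = 3, RHS = 0 + 2 = 2; 3 ≤ 2 — FAILS

Answer: Both A and B are false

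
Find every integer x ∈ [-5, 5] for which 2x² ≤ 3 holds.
Holds for: {-1, 0, 1}
Fails for: {-5, -4, -3, -2, 2, 3, 4, 5}

Answer: {-1, 0, 1}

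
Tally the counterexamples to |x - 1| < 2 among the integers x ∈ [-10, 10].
Counterexamples in [-10, 10]: {-10, -9, -8, -7, -6, -5, -4, -3, -2, -1, 3, 4, 5, 6, 7, 8, 9, 10}.

Counting them gives 18 values.

Answer: 18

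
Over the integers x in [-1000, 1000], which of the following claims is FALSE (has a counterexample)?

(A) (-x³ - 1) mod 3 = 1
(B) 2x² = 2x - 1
(A) x = 0: LHS = (-0³ - 1) mod 3 = (-1) mod 3 = 2; 2 = 1 — FAILS
(B) x = 0: LHS = 2·0² = 0, RHS = 2·0 - 1 = -1; 0 = -1 — FAILS

Answer: Both A and B are false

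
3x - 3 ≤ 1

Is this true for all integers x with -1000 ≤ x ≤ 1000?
The claim fails at x = 2:
x = 2: LHS = 3·2 - 3 = 3; 3 ≤ 1 — FAILS

Because a single integer refutes it, the statement is false.

Answer: False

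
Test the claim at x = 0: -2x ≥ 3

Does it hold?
x = 0: LHS = -2·0 = 0; 0 ≥ 3 — FAILS

The relation fails at x = 0, so x = 0 is a counterexample.

Answer: No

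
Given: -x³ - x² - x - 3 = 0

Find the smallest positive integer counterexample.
Testing positive integers:
x = 1: LHS = -1³ - 1² - 1 - 3 = -6; -6 = 0 — FAILS  ← smallest positive counterexample

Answer: x = 1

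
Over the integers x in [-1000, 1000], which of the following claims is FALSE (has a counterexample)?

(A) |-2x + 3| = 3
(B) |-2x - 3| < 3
(A) x = 1: LHS = |-2·1 + 3| = |1| = 1; 1 = 3 — FAILS
(B) x = 0: LHS = |-2·0 - 3| = |-3| = 3; 3 < 3 — FAILS

Answer: Both A and B are false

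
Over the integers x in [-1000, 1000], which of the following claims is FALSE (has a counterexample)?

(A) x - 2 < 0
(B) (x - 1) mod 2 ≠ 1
(A) x = 2: LHS = 2 - 2 = 0; 0 < 0 — FAILS
(B) x = 0: LHS = (0 - 1) mod 2 = (-1) mod 2 = 1; 1 ≠ 1 — FAILS

Answer: Both A and B are false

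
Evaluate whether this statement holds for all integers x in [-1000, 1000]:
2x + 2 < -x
The claim fails at x = 0:
x = 0: LHS = 2·0 + 2 = 2, RHS = -0 = 0; 2 < 0 — FAILS

Because a single integer refutes it, the statement is false.

Answer: False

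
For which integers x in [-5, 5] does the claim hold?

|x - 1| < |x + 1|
Holds for: {1, 2, 3, 4, 5}
Fails for: {-5, -4, -3, -2, -1, 0}

Answer: {1, 2, 3, 4, 5}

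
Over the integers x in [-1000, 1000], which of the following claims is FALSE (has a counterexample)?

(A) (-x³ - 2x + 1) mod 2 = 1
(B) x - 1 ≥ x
(A) x = 1: LHS = (-1³ - 2·1 + 1) mod 2 = (-2) mod 2 = 0; 0 = 1 — FAILS
(B) x = 0: LHS = 0 - 1 = -1; -1 ≥ 0 — FAILS

Answer: Both A and B are false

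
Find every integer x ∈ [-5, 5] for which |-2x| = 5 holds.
Track d = LHS − RHS over the integers in [-5, 5]. Equality would need d = 0, but d changes sign only between consecutive integers, jumping over 0:
x = -3: LHS = |-2·(-3)| = |6| = 6; 6 = 5 — FAILS  (d = 1)
x = -2: LHS = |-2·(-2)| = |4| = 4; 4 = 5 — FAILS  (d = -1)
x = 2: LHS = |-2·2| = |-4| = 4; 4 = 5 — FAILS  (d = -1)
x = 3: LHS = |-2·3| = |-6| = 6; 6 = 5 — FAILS  (d = 1)
Away from these crossings d keeps a constant sign, and checking every integer in [-5, 5] confirms d ≠ 0 throughout. Hence the two sides are never equal, so the claimed relation (=) fails for every integer in [-5, 5].

Answer: None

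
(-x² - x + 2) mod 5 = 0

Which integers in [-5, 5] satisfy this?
Holds for: {-4, -2, 1, 3}
Fails for: {-5, -3, -1, 0, 2, 4, 5}

Answer: {-4, -2, 1, 3}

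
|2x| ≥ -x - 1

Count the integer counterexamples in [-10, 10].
Over all integers in [-10, 10], LHS − RHS is smallest at x = 0, where it equals 1:
x = 0: LHS = |2·0| = |0| = 0, RHS = -0 - 1 = -1; 0 ≥ -1 — holds
At the ends of the range:
x = -10: LHS = |2·(-10)| = |-20| = 20, RHS = -(-10) - 1 = 9; 20 ≥ 9 — holds
x = 10: LHS = |2·10| = |20| = 20, RHS = -10 - 1 = -11; 20 ≥ -11 — holds
Hence LHS − RHS is never negative, i.e. LHS ≥ RHS throughout, so the relation holds for every integer in [-10, 10].

No counterexample appears in that range.

Answer: 0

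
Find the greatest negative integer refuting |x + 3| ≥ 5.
Testing negative integers from -1 downward:
x = -1: LHS = |(-1) + 3| = |2| = 2; 2 ≥ 5 — FAILS  ← closest negative counterexample to 0

Answer: x = -1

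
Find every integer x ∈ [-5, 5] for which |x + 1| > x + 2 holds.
Holds for: {-5, -4, -3, -2}
Fails for: {-1, 0, 1, 2, 3, 4, 5}

Answer: {-5, -4, -3, -2}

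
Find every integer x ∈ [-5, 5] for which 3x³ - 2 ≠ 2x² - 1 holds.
Holds for: {-5, -4, -3, -2, -1, 0, 2, 3, 4, 5}
Fails for: {1}

Answer: {-5, -4, -3, -2, -1, 0, 2, 3, 4, 5}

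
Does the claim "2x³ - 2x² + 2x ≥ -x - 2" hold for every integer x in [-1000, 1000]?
The claim fails at x = -1:
x = -1: LHS = 2·(-1)³ - 2·(-1)² + 2·(-1) = -6, RHS = -(-1) - 2 = -1; -6 ≥ -1 — FAILS

Because a single integer refutes it, the statement is false.

Answer: False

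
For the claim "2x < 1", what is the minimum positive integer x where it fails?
Testing positive integers:
x = 1: LHS = 2·1 = 2; 2 < 1 — FAILS  ← smallest positive counterexample

Answer: x = 1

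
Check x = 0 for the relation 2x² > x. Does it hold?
x = 0: LHS = 2·0² = 0; 0 > 0 — FAILS

The relation fails at x = 0, so x = 0 is a counterexample.

Answer: No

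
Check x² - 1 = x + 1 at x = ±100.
x = 100: LHS = 100² - 1 = 9999, RHS = 100 + 1 = 101; 9999 = 101 — FAILS
x = -100: LHS = (-100)² - 1 = 9999, RHS = (-100) + 1 = -99; 9999 = -99 — FAILS

Answer: No, fails for both x = 100 and x = -100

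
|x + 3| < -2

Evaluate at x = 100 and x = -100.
x = 100: LHS = |100 + 3| = |103| = 103; 103 < -2 — FAILS
x = -100: LHS = |(-100) + 3| = |-97| = 97; 97 < -2 — FAILS

Answer: No, fails for both x = 100 and x = -100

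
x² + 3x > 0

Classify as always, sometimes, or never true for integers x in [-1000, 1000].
Holds at x = 1: LHS = 1² + 3·1 = 4; 4 > 0 — holds
Fails at x = 0: LHS = 0² + 3·0 = 0; 0 > 0 — FAILS
It is satisfied by some integers in the range but not all.

Answer: Sometimes true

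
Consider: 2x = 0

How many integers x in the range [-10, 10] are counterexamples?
Counterexamples in [-10, 10]: {-10, -9, -8, -7, -6, -5, -4, -3, -2, -1, 1, 2, 3, 4, 5, 6, 7, 8, 9, 10}.

Counting them gives 20 values.

Answer: 20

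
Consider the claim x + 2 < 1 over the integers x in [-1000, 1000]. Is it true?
The claim fails at x = 0:
x = 0: LHS = 0 + 2 = 2; 2 < 1 — FAILS

Because a single integer refutes it, the statement is false.

Answer: False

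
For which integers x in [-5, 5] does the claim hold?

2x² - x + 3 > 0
Over all integers in [-5, 5], LHS − RHS is smallest at x = 0, where it equals 3:
x = 0: LHS = 2·0² - 0 + 3 = 3; 3 > 0 — holds
At the ends of the range:
x = -5: LHS = 2·(-5)² - (-5) + 3 = 58; 58 > 0 — holds
x = 5: LHS = 2·5² - 5 + 3 = 48; 48 > 0 — holds
Hence LHS − RHS is never zero or negative, i.e. LHS > RHS throughout, so the relation holds for every integer in [-5, 5].

Answer: All integers in [-5, 5]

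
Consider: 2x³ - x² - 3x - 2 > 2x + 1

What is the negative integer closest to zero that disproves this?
Testing negative integers from -1 downward:
x = -1: LHS = 2·(-1)³ - (-1)² - 3·(-1) - 2 = -2, RHS = 2·(-1) + 1 = -1; -2 > -1 — FAILS  ← closest negative counterexample to 0

Answer: x = -1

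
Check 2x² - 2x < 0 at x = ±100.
x = 100: LHS = 2·100² - 2·100 = 19800; 19800 < 0 — FAILS
x = -100: LHS = 2·(-100)² - 2·(-100) = 20200; 20200 < 0 — FAILS

Answer: No, fails for both x = 100 and x = -100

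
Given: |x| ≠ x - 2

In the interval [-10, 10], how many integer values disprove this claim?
Over all integers in [-10, 10], LHS − RHS is always positive; it is smallest at x = 0, where it equals 2:
x = 0: LHS = |0| = 0, RHS = 0 - 2 = -2; 0 ≠ -2 — holds
At the ends of the range:
x = -10: LHS = |-10| = 10, RHS = (-10) - 2 = -12; 10 ≠ -12 — holds
x = 10: LHS = |10| = 10, RHS = 10 - 2 = 8; 10 ≠ 8 — holds
Hence LHS − RHS is never 0, i.e. the two sides are never equal, so the relation holds for every integer in [-10, 10].

No counterexample appears in that range.

Answer: 0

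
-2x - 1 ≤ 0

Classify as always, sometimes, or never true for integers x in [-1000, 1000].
Holds at x = 0: LHS = -2·0 - 1 = -1; -1 ≤ 0 — holds
Fails at x = -1: LHS = -2·(-1) - 1 = 1; 1 ≤ 0 — FAILS
It is satisfied by some integers in the range but not all.

Answer: Sometimes true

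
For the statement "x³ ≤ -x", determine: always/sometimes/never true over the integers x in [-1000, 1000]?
Holds at x = 0: LHS = 0³ = 0, RHS = -0 = 0; 0 ≤ 0 — holds
Fails at x = 1: LHS = 1³ = 1; 1 ≤ -1 — FAILS
It is satisfied by some integers in the range but not all.

Answer: Sometimes true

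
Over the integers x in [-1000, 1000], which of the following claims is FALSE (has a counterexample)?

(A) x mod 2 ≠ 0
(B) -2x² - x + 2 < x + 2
(A) x = 0: LHS = 0 mod 2 = 0; 0 ≠ 0 — FAILS
(B) x = 0: LHS = -2·0² - 0 + 2 = 2, RHS = 0 + 2 = 2; 2 < 2 — FAILS

Answer: Both A and B are false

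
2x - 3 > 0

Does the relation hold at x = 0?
x = 0: LHS = 2·0 - 3 = -3; -3 > 0 — FAILS

The relation fails at x = 0, so x = 0 is a counterexample.

Answer: No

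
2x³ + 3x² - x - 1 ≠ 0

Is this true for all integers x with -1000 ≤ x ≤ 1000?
Track d = LHS − RHS over the integers in [-1000, 1000]. Equality would need d = 0, but d changes sign only between consecutive integers, jumping over 0:
x = -2: LHS = 2·(-2)³ + 3·(-2)² - (-2) - 1 = -3; -3 ≠ 0 — holds  (d = -3)
x = -1: LHS = 2·(-1)³ + 3·(-1)² - (-1) - 1 = 1; 1 ≠ 0 — holds  (d = 1)
x = -1: LHS = 2·(-1)³ + 3·(-1)² - (-1) - 1 = 1; 1 ≠ 0 — holds  (d = 1)
x = 0: LHS = 2·0³ + 3·0² - 0 - 1 = -1; -1 ≠ 0 — holds  (d = -1)
x = 0: LHS = 2·0³ + 3·0² - 0 - 1 = -1; -1 ≠ 0 — holds  (d = -1)
x = 1: LHS = 2·1³ + 3·1² - 1 - 1 = 3; 3 ≠ 0 — holds  (d = 3)
Away from these crossings d keeps a constant sign, and checking every integer in [-1000, 1000] confirms d ≠ 0 throughout. Hence the two sides are never equal, so the relation holds for every integer in [-1000, 1000].

No counterexample exists.

Answer: True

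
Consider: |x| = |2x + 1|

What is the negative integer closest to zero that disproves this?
Testing negative integers from -1 downward:
x = -1: LHS = |-1| = 1, RHS = |2·(-1) + 1| = |-1| = 1; 1 = 1 — holds
x = -2: LHS = |-2| = 2, RHS = |2·(-2) + 1| = |-3| = 3; 2 = 3 — FAILS  ← closest negative counterexample to 0

Answer: x = -2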